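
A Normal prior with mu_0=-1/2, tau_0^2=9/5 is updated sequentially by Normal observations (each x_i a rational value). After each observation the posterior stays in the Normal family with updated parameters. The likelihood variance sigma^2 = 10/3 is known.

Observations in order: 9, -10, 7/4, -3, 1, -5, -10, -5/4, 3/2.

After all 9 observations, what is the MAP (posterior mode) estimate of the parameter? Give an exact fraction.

-457/293

obs 1: x=9 → posterior Normal(218/77, 90/77)
obs 2: x=-10 → posterior Normal(-1/2, 45/52)
obs 3: x=7/4 → posterior Normal(-19/524, 90/131)
obs 4: x=-3 → posterior Normal(-343/632, 45/79)
obs 5: x=1 → posterior Normal(-47/148, 18/37)
obs 6: x=-5 → posterior Normal(-775/848, 45/106)
obs 7: x=-10 → posterior Normal(-1855/956, 90/239)
obs 8: x=-5/4 → posterior Normal(-995/532, 45/133)
obs 9: x=3/2 → posterior Normal(-457/293, 90/293)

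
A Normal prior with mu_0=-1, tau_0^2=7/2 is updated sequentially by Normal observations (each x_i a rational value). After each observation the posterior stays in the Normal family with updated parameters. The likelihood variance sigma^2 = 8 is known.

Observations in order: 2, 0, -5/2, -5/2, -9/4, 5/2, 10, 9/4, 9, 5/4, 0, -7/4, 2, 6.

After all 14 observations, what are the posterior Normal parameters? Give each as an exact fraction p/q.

mu_0=83/57, tau_0^2=28/57

obs 1: x=2 → posterior Normal(-2/23, 56/23)
obs 2: x=0 → posterior Normal(-1/15, 28/15)
obs 3: x=-5/2 → posterior Normal(-39/74, 56/37)
obs 4: x=-5/2 → posterior Normal(-37/44, 14/11)
obs 5: x=-9/4 → posterior Normal(-211/204, 56/51)
obs 6: x=5/2 → posterior Normal(-141/232, 28/29)
obs 7: x=10 → posterior Normal(139/260, 56/65)
obs 8: x=9/4 → posterior Normal(101/144, 7/9)
obs 9: x=9 → posterior Normal(227/158, 56/79)
obs 10: x=5/4 → posterior Normal(489/344, 28/43)
obs 11: x=0 → posterior Normal(163/124, 56/93)
obs 12: x=-7/4 → posterior Normal(11/10, 14/25)
obs 13: x=2 → posterior Normal(124/107, 56/107)
obs 14: x=6 → posterior Normal(83/57, 28/57)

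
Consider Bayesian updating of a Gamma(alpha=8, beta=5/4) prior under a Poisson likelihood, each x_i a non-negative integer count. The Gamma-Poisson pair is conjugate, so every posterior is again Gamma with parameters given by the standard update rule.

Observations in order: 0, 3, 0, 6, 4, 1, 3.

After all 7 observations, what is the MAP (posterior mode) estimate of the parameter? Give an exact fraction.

obs 1: x=0 → posterior Gamma(8, 9/4)
obs 2: x=3 → posterior Gamma(11, 13/4)
obs 3: x=0 → posterior Gamma(11, 17/4)
obs 4: x=6 → posterior Gamma(17, 21/4)
obs 5: x=4 → posterior Gamma(21, 25/4)
obs 6: x=1 → posterior Gamma(22, 29/4)
obs 7: x=3 → posterior Gamma(25, 33/4)

32/11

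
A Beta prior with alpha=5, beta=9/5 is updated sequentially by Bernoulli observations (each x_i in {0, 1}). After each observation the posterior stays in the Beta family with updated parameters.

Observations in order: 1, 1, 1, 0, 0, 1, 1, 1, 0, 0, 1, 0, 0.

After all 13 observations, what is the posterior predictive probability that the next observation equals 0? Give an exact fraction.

13/33

obs 1: x=1 → posterior Beta(6, 9/5)
obs 2: x=1 → posterior Beta(7, 9/5)
obs 3: x=1 → posterior Beta(8, 9/5)
obs 4: x=0 → posterior Beta(8, 14/5)
obs 5: x=0 → posterior Beta(8, 19/5)
obs 6: x=1 → posterior Beta(9, 19/5)
obs 7: x=1 → posterior Beta(10, 19/5)
obs 8: x=1 → posterior Beta(11, 19/5)
obs 9: x=0 → posterior Beta(11, 24/5)
obs 10: x=0 → posterior Beta(11, 29/5)
obs 11: x=1 → posterior Beta(12, 29/5)
obs 12: x=0 → posterior Beta(12, 34/5)
obs 13: x=0 → posterior Beta(12, 39/5)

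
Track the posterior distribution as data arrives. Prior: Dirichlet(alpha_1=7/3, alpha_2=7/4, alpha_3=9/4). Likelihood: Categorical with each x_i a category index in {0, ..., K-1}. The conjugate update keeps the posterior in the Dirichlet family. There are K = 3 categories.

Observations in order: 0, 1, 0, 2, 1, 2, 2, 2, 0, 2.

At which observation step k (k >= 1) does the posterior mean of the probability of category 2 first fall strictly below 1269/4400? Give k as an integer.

k = 2

obs 1: x=0 → posterior Dirichlet(10/3, 7/4, 9/4)
obs 2: x=1 → posterior Dirichlet(10/3, 11/4, 9/4)
obs 3: x=0 → posterior Dirichlet(13/3, 11/4, 9/4)
obs 4: x=2 → posterior Dirichlet(13/3, 11/4, 13/4)
obs 5: x=1 → posterior Dirichlet(13/3, 15/4, 13/4)
obs 6: x=2 → posterior Dirichlet(13/3, 15/4, 17/4)
obs 7: x=2 → posterior Dirichlet(13/3, 15/4, 21/4)
obs 8: x=2 → posterior Dirichlet(13/3, 15/4, 25/4)
obs 9: x=0 → posterior Dirichlet(16/3, 15/4, 25/4)
obs 10: x=2 → posterior Dirichlet(16/3, 15/4, 29/4)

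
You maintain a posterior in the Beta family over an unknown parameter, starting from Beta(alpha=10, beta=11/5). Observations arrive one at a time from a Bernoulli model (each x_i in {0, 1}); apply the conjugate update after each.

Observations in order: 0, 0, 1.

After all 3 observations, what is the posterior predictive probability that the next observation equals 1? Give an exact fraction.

55/76

obs 1: x=0 → posterior Beta(10, 16/5)
obs 2: x=0 → posterior Beta(10, 21/5)
obs 3: x=1 → posterior Beta(11, 21/5)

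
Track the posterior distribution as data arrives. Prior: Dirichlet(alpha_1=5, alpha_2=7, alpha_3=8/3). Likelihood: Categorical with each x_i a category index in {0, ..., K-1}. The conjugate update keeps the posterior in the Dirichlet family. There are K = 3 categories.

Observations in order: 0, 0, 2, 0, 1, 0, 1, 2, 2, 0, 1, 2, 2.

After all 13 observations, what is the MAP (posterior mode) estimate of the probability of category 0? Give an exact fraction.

obs 1: x=0 → posterior Dirichlet(6, 7, 8/3)
obs 2: x=0 → posterior Dirichlet(7, 7, 8/3)
obs 3: x=2 → posterior Dirichlet(7, 7, 11/3)
obs 4: x=0 → posterior Dirichlet(8, 7, 11/3)
obs 5: x=1 → posterior Dirichlet(8, 8, 11/3)
obs 6: x=0 → posterior Dirichlet(9, 8, 11/3)
obs 7: x=1 → posterior Dirichlet(9, 9, 11/3)
obs 8: x=2 → posterior Dirichlet(9, 9, 14/3)
obs 9: x=2 → posterior Dirichlet(9, 9, 17/3)
obs 10: x=0 → posterior Dirichlet(10, 9, 17/3)
obs 11: x=1 → posterior Dirichlet(10, 10, 17/3)
obs 12: x=2 → posterior Dirichlet(10, 10, 20/3)
obs 13: x=2 → posterior Dirichlet(10, 10, 23/3)

27/74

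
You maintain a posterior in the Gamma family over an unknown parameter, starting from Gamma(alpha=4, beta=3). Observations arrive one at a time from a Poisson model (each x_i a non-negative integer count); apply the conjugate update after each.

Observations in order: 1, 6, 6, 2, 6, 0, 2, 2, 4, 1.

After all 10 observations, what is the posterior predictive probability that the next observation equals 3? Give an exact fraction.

19081572372462949893424377015651901684695/91112778086093029337470114902364984967168

obs 1: x=1 → posterior Gamma(5, 4)
obs 2: x=6 → posterior Gamma(11, 5)
obs 3: x=6 → posterior Gamma(17, 6)
obs 4: x=2 → posterior Gamma(19, 7)
obs 5: x=6 → posterior Gamma(25, 8)
obs 6: x=0 → posterior Gamma(25, 9)
obs 7: x=2 → posterior Gamma(27, 10)
obs 8: x=2 → posterior Gamma(29, 11)
obs 9: x=4 → posterior Gamma(33, 12)
obs 10: x=1 → posterior Gamma(34, 13)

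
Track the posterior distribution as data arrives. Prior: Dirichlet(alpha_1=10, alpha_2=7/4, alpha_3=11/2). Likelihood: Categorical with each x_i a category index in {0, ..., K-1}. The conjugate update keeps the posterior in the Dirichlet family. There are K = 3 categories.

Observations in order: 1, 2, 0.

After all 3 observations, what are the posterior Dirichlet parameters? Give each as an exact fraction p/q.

alpha_1=11, alpha_2=11/4, alpha_3=13/2

obs 1: x=1 → posterior Dirichlet(10, 11/4, 11/2)
obs 2: x=2 → posterior Dirichlet(10, 11/4, 13/2)
obs 3: x=0 → posterior Dirichlet(11, 11/4, 13/2)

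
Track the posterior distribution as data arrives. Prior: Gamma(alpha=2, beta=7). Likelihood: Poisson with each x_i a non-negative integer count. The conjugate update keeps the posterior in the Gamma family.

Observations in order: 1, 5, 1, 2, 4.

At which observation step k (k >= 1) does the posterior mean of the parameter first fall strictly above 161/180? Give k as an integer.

k = 3

obs 1: x=1 → posterior Gamma(3, 8)
obs 2: x=5 → posterior Gamma(8, 9)
obs 3: x=1 → posterior Gamma(9, 10)
obs 4: x=2 → posterior Gamma(11, 11)
obs 5: x=4 → posterior Gamma(15, 12)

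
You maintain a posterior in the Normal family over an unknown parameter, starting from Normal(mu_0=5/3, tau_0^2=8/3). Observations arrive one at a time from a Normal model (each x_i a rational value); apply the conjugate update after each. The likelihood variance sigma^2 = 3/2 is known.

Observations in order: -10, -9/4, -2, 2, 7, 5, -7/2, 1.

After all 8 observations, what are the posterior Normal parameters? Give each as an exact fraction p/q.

obs 1: x=-10 → posterior Normal(-29/5, 24/25)
obs 2: x=-9/4 → posterior Normal(-181/41, 24/41)
obs 3: x=-2 → posterior Normal(-71/19, 8/19)
obs 4: x=2 → posterior Normal(-181/73, 24/73)
obs 5: x=7 → posterior Normal(-69/89, 24/89)
obs 6: x=5 → posterior Normal(11/105, 8/35)
obs 7: x=-7/2 → posterior Normal(-45/121, 24/121)
obs 8: x=1 → posterior Normal(-29/137, 24/137)

mu_0=-29/137, tau_0^2=24/137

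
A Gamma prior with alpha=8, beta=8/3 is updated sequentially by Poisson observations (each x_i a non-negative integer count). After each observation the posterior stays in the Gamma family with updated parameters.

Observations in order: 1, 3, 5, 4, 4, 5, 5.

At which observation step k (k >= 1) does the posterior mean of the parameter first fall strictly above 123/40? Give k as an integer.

obs 1: x=1 → posterior Gamma(9, 11/3)
obs 2: x=3 → posterior Gamma(12, 14/3)
obs 3: x=5 → posterior Gamma(17, 17/3)
obs 4: x=4 → posterior Gamma(21, 20/3)
obs 5: x=4 → posterior Gamma(25, 23/3)
obs 6: x=5 → posterior Gamma(30, 26/3)
obs 7: x=5 → posterior Gamma(35, 29/3)

k = 4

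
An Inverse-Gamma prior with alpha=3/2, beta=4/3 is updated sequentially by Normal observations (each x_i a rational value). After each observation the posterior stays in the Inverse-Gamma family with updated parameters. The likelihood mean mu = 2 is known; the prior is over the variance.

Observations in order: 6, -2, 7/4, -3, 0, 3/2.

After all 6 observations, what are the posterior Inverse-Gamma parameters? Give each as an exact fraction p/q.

alpha=9/2, beta=3071/96

obs 1: x=6 → posterior Inverse-Gamma(2, 28/3)
obs 2: x=-2 → posterior Inverse-Gamma(5/2, 52/3)
obs 3: x=7/4 → posterior Inverse-Gamma(3, 1667/96)
obs 4: x=-3 → posterior Inverse-Gamma(7/2, 2867/96)
obs 5: x=0 → posterior Inverse-Gamma(4, 3059/96)
obs 6: x=3/2 → posterior Inverse-Gamma(9/2, 3071/96)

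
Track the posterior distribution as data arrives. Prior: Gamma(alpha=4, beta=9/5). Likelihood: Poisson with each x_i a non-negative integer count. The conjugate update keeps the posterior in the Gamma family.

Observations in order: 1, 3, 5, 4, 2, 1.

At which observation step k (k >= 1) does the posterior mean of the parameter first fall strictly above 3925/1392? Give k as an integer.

obs 1: x=1 → posterior Gamma(5, 14/5)
obs 2: x=3 → posterior Gamma(8, 19/5)
obs 3: x=5 → posterior Gamma(13, 24/5)
obs 4: x=4 → posterior Gamma(17, 29/5)
obs 5: x=2 → posterior Gamma(19, 34/5)
obs 6: x=1 → posterior Gamma(20, 39/5)

k = 4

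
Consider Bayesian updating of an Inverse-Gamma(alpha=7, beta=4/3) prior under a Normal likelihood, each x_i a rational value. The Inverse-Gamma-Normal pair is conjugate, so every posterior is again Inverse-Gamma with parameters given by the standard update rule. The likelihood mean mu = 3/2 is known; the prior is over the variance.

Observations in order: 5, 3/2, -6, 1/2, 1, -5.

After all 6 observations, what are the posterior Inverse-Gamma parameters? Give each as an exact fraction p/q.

alpha=10, beta=172/3

obs 1: x=5 → posterior Inverse-Gamma(15/2, 179/24)
obs 2: x=3/2 → posterior Inverse-Gamma(8, 179/24)
obs 3: x=-6 → posterior Inverse-Gamma(17/2, 427/12)
obs 4: x=1/2 → posterior Inverse-Gamma(9, 433/12)
obs 5: x=1 → posterior Inverse-Gamma(19/2, 869/24)
obs 6: x=-5 → posterior Inverse-Gamma(10, 172/3)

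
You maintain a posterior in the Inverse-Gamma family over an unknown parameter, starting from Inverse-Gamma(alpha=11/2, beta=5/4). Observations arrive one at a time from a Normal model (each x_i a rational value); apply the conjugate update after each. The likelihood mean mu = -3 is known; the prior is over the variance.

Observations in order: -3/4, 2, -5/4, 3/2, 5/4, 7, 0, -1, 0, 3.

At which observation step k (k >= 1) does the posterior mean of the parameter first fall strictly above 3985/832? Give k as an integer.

k = 5

obs 1: x=-3/4 → posterior Inverse-Gamma(6, 121/32)
obs 2: x=2 → posterior Inverse-Gamma(13/2, 521/32)
obs 3: x=-5/4 → posterior Inverse-Gamma(7, 285/16)
obs 4: x=3/2 → posterior Inverse-Gamma(15/2, 447/16)
obs 5: x=5/4 → posterior Inverse-Gamma(8, 1183/32)
obs 6: x=7 → posterior Inverse-Gamma(17/2, 2783/32)
obs 7: x=0 → posterior Inverse-Gamma(9, 2927/32)
obs 8: x=-1 → posterior Inverse-Gamma(19/2, 2991/32)
obs 9: x=0 → posterior Inverse-Gamma(10, 3135/32)
obs 10: x=3 → posterior Inverse-Gamma(21/2, 3711/32)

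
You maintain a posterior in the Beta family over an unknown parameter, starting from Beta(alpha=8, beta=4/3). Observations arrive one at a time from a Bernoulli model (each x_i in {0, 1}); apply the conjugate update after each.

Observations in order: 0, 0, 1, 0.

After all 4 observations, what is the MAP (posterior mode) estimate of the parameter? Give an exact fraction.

12/17

obs 1: x=0 → posterior Beta(8, 7/3)
obs 2: x=0 → posterior Beta(8, 10/3)
obs 3: x=1 → posterior Beta(9, 10/3)
obs 4: x=0 → posterior Beta(9, 13/3)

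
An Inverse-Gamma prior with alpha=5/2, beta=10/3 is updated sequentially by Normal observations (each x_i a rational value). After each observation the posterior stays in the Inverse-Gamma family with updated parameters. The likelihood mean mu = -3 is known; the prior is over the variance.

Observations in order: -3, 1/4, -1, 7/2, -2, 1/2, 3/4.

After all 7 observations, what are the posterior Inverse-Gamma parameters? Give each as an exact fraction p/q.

obs 1: x=-3 → posterior Inverse-Gamma(3, 10/3)
obs 2: x=1/4 → posterior Inverse-Gamma(7/2, 827/96)
obs 3: x=-1 → posterior Inverse-Gamma(4, 1019/96)
obs 4: x=7/2 → posterior Inverse-Gamma(9/2, 3047/96)
obs 5: x=-2 → posterior Inverse-Gamma(5, 3095/96)
obs 6: x=1/2 → posterior Inverse-Gamma(11/2, 3683/96)
obs 7: x=3/4 → posterior Inverse-Gamma(6, 2179/48)

alpha=6, beta=2179/48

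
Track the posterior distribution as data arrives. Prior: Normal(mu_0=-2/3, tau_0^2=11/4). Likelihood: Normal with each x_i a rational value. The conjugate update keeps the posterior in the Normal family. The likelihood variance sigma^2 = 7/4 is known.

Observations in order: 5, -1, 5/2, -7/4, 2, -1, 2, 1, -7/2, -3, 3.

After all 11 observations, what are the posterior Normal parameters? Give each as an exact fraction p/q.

obs 1: x=5 → posterior Normal(151/54, 77/72)
obs 2: x=-1 → posterior Normal(118/87, 77/116)
obs 3: x=5/2 → posterior Normal(401/240, 77/160)
obs 4: x=-7/4 → posterior Normal(571/612, 77/204)
obs 5: x=2 → posterior Normal(835/744, 77/248)
obs 6: x=-1 → posterior Normal(703/876, 77/292)
obs 7: x=2 → posterior Normal(967/1008, 11/48)
obs 8: x=1 → posterior Normal(1099/1140, 77/380)
obs 9: x=-7/2 → posterior Normal(637/1272, 77/424)
obs 10: x=-3 → posterior Normal(241/1404, 77/468)
obs 11: x=3 → posterior Normal(637/1536, 77/512)

mu_0=637/1536, tau_0^2=77/512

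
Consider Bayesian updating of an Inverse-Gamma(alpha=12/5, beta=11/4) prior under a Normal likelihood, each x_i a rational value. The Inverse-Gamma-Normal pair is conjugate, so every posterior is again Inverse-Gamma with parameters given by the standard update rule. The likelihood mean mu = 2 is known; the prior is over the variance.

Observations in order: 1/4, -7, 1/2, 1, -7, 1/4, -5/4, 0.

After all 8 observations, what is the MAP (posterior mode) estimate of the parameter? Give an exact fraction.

obs 1: x=1/4 → posterior Inverse-Gamma(29/10, 137/32)
obs 2: x=-7 → posterior Inverse-Gamma(17/5, 1433/32)
obs 3: x=1/2 → posterior Inverse-Gamma(39/10, 1469/32)
obs 4: x=1 → posterior Inverse-Gamma(22/5, 1485/32)
obs 5: x=-7 → posterior Inverse-Gamma(49/10, 2781/32)
obs 6: x=1/4 → posterior Inverse-Gamma(27/5, 1415/16)
obs 7: x=-5/4 → posterior Inverse-Gamma(59/10, 2999/32)
obs 8: x=0 → posterior Inverse-Gamma(32/5, 3063/32)

15315/1184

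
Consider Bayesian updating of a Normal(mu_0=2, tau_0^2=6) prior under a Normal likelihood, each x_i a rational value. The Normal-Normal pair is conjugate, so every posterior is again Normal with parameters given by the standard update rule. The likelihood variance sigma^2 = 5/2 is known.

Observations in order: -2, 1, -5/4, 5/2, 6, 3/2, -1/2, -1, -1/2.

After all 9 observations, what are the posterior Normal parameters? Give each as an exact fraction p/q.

obs 1: x=-2 → posterior Normal(-14/17, 30/17)
obs 2: x=1 → posterior Normal(-2/29, 30/29)
obs 3: x=-5/4 → posterior Normal(-17/41, 30/41)
obs 4: x=5/2 → posterior Normal(13/53, 30/53)
obs 5: x=6 → posterior Normal(17/13, 6/13)
obs 6: x=3/2 → posterior Normal(103/77, 30/77)
obs 7: x=-1/2 → posterior Normal(97/89, 30/89)
obs 8: x=-1 → posterior Normal(85/101, 30/101)
obs 9: x=-1/2 → posterior Normal(79/113, 30/113)

mu_0=79/113, tau_0^2=30/113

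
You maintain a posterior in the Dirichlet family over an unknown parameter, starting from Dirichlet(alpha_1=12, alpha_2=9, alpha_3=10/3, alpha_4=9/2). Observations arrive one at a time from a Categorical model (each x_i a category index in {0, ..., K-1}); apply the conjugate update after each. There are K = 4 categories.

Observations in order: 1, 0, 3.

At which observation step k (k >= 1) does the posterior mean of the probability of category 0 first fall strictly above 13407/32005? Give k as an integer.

k = 2

obs 1: x=1 → posterior Dirichlet(12, 10, 10/3, 9/2)
obs 2: x=0 → posterior Dirichlet(13, 10, 10/3, 9/2)
obs 3: x=3 → posterior Dirichlet(13, 10, 10/3, 11/2)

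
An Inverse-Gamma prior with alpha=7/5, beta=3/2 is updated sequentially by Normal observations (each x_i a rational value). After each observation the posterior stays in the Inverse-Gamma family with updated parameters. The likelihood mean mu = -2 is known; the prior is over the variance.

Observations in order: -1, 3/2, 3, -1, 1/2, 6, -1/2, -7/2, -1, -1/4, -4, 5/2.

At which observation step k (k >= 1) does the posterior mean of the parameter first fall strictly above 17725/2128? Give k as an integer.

obs 1: x=-1 → posterior Inverse-Gamma(19/10, 2)
obs 2: x=3/2 → posterior Inverse-Gamma(12/5, 65/8)
obs 3: x=3 → posterior Inverse-Gamma(29/10, 165/8)
obs 4: x=-1 → posterior Inverse-Gamma(17/5, 169/8)
obs 5: x=1/2 → posterior Inverse-Gamma(39/10, 97/4)
obs 6: x=6 → posterior Inverse-Gamma(22/5, 225/4)
obs 7: x=-1/2 → posterior Inverse-Gamma(49/10, 459/8)
obs 8: x=-7/2 → posterior Inverse-Gamma(27/5, 117/2)
obs 9: x=-1 → posterior Inverse-Gamma(59/10, 59)
obs 10: x=-1/4 → posterior Inverse-Gamma(32/5, 1937/32)
obs 11: x=-4 → posterior Inverse-Gamma(69/10, 2001/32)
obs 12: x=5/2 → posterior Inverse-Gamma(37/5, 2325/32)

k = 3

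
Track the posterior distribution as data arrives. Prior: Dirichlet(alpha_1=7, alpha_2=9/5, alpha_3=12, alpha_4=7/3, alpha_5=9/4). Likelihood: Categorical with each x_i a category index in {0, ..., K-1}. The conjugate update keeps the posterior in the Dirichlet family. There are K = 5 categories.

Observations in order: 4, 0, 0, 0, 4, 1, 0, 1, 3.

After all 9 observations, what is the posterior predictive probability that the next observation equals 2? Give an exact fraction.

obs 1: x=4 → posterior Dirichlet(7, 9/5, 12, 7/3, 13/4)
obs 2: x=0 → posterior Dirichlet(8, 9/5, 12, 7/3, 13/4)
obs 3: x=0 → posterior Dirichlet(9, 9/5, 12, 7/3, 13/4)
obs 4: x=0 → posterior Dirichlet(10, 9/5, 12, 7/3, 13/4)
obs 5: x=4 → posterior Dirichlet(10, 9/5, 12, 7/3, 17/4)
obs 6: x=1 → posterior Dirichlet(10, 14/5, 12, 7/3, 17/4)
obs 7: x=0 → posterior Dirichlet(11, 14/5, 12, 7/3, 17/4)
obs 8: x=1 → posterior Dirichlet(11, 19/5, 12, 7/3, 17/4)
obs 9: x=3 → posterior Dirichlet(11, 19/5, 12, 10/3, 17/4)

720/2063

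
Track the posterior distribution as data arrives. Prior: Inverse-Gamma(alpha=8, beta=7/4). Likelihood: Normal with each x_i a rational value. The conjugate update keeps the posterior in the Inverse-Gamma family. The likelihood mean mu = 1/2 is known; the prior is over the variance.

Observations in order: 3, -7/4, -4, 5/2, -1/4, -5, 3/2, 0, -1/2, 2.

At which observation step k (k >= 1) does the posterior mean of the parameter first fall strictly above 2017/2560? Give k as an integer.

k = 2

obs 1: x=3 → posterior Inverse-Gamma(17/2, 39/8)
obs 2: x=-7/4 → posterior Inverse-Gamma(9, 237/32)
obs 3: x=-4 → posterior Inverse-Gamma(19/2, 561/32)
obs 4: x=5/2 → posterior Inverse-Gamma(10, 625/32)
obs 5: x=-1/4 → posterior Inverse-Gamma(21/2, 317/16)
obs 6: x=-5 → posterior Inverse-Gamma(11, 559/16)
obs 7: x=3/2 → posterior Inverse-Gamma(23/2, 567/16)
obs 8: x=0 → posterior Inverse-Gamma(12, 569/16)
obs 9: x=-1/2 → posterior Inverse-Gamma(25/2, 577/16)
obs 10: x=2 → posterior Inverse-Gamma(13, 595/16)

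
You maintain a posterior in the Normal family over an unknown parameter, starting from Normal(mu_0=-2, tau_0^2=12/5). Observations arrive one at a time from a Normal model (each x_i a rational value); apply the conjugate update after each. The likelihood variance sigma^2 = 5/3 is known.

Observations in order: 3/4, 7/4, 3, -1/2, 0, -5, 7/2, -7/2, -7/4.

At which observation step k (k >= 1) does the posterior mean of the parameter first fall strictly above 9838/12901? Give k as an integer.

k = 3

obs 1: x=3/4 → posterior Normal(-23/61, 60/61)
obs 2: x=7/4 → posterior Normal(40/97, 60/97)
obs 3: x=3 → posterior Normal(148/133, 60/133)
obs 4: x=-1/2 → posterior Normal(10/13, 60/169)
obs 5: x=0 → posterior Normal(26/41, 12/41)
obs 6: x=-5 → posterior Normal(-50/241, 60/241)
obs 7: x=7/2 → posterior Normal(76/277, 60/277)
obs 8: x=-7/2 → posterior Normal(-50/313, 60/313)
obs 9: x=-7/4 → posterior Normal(-113/349, 60/349)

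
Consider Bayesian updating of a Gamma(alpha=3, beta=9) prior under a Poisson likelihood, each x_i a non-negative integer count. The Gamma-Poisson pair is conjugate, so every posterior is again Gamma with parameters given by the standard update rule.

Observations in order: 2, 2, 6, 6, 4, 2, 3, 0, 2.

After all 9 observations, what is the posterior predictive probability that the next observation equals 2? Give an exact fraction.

21165479217675053265444077371903872860160/83198449060887472631428936505541918917761

obs 1: x=2 → posterior Gamma(5, 10)
obs 2: x=2 → posterior Gamma(7, 11)
obs 3: x=6 → posterior Gamma(13, 12)
obs 4: x=6 → posterior Gamma(19, 13)
obs 5: x=4 → posterior Gamma(23, 14)
obs 6: x=2 → posterior Gamma(25, 15)
obs 7: x=3 → posterior Gamma(28, 16)
obs 8: x=0 → posterior Gamma(28, 17)
obs 9: x=2 → posterior Gamma(30, 18)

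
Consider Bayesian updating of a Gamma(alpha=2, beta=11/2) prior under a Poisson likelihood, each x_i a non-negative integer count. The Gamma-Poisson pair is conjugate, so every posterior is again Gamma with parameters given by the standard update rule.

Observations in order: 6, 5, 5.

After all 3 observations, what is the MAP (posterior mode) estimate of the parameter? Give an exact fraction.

obs 1: x=6 → posterior Gamma(8, 13/2)
obs 2: x=5 → posterior Gamma(13, 15/2)
obs 3: x=5 → posterior Gamma(18, 17/2)

2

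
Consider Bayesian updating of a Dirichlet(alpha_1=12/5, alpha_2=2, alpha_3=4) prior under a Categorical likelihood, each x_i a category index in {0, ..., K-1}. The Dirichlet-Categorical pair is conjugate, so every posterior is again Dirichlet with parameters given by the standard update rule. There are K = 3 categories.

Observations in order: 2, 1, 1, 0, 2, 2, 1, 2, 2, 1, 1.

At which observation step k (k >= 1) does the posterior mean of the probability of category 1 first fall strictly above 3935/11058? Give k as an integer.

k = 11

obs 1: x=2 → posterior Dirichlet(12/5, 2, 5)
obs 2: x=1 → posterior Dirichlet(12/5, 3, 5)
obs 3: x=1 → posterior Dirichlet(12/5, 4, 5)
obs 4: x=0 → posterior Dirichlet(17/5, 4, 5)
obs 5: x=2 → posterior Dirichlet(17/5, 4, 6)
obs 6: x=2 → posterior Dirichlet(17/5, 4, 7)
obs 7: x=1 → posterior Dirichlet(17/5, 5, 7)
obs 8: x=2 → posterior Dirichlet(17/5, 5, 8)
obs 9: x=2 → posterior Dirichlet(17/5, 5, 9)
obs 10: x=1 → posterior Dirichlet(17/5, 6, 9)
obs 11: x=1 → posterior Dirichlet(17/5, 7, 9)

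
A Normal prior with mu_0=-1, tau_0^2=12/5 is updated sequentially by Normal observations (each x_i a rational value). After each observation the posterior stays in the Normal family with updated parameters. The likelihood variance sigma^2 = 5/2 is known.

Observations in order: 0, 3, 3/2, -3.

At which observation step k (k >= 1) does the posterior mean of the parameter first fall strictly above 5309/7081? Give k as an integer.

obs 1: x=0 → posterior Normal(-25/49, 60/49)
obs 2: x=3 → posterior Normal(47/73, 60/73)
obs 3: x=3/2 → posterior Normal(83/97, 60/97)
obs 4: x=-3 → posterior Normal(1/11, 60/121)

k = 3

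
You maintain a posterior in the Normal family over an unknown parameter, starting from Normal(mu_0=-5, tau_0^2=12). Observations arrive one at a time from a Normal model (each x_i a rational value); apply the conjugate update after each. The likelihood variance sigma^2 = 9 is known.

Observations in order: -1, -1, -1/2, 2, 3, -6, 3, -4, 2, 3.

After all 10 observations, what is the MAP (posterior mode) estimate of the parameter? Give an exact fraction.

-13/43

obs 1: x=-1 → posterior Normal(-19/7, 36/7)
obs 2: x=-1 → posterior Normal(-23/11, 36/11)
obs 3: x=-1/2 → posterior Normal(-5/3, 12/5)
obs 4: x=2 → posterior Normal(-17/19, 36/19)
obs 5: x=3 → posterior Normal(-5/23, 36/23)
obs 6: x=-6 → posterior Normal(-29/27, 4/3)
obs 7: x=3 → posterior Normal(-17/31, 36/31)
obs 8: x=-4 → posterior Normal(-33/35, 36/35)
obs 9: x=2 → posterior Normal(-25/39, 12/13)
obs 10: x=3 → posterior Normal(-13/43, 36/43)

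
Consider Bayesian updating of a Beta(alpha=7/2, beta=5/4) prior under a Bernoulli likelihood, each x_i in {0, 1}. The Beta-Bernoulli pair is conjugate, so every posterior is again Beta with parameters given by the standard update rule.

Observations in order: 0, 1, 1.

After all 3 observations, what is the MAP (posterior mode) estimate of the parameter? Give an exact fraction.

obs 1: x=0 → posterior Beta(7/2, 9/4)
obs 2: x=1 → posterior Beta(9/2, 9/4)
obs 3: x=1 → posterior Beta(11/2, 9/4)

18/23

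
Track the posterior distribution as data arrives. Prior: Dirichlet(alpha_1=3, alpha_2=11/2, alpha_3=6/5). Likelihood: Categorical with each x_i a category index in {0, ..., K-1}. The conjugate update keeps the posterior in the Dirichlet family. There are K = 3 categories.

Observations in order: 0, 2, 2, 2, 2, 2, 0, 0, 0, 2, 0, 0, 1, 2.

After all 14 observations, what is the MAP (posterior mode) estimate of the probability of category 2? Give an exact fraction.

8/23

obs 1: x=0 → posterior Dirichlet(4, 11/2, 6/5)
obs 2: x=2 → posterior Dirichlet(4, 11/2, 11/5)
obs 3: x=2 → posterior Dirichlet(4, 11/2, 16/5)
obs 4: x=2 → posterior Dirichlet(4, 11/2, 21/5)
obs 5: x=2 → posterior Dirichlet(4, 11/2, 26/5)
obs 6: x=2 → posterior Dirichlet(4, 11/2, 31/5)
obs 7: x=0 → posterior Dirichlet(5, 11/2, 31/5)
obs 8: x=0 → posterior Dirichlet(6, 11/2, 31/5)
obs 9: x=0 → posterior Dirichlet(7, 11/2, 31/5)
obs 10: x=2 → posterior Dirichlet(7, 11/2, 36/5)
obs 11: x=0 → posterior Dirichlet(8, 11/2, 36/5)
obs 12: x=0 → posterior Dirichlet(9, 11/2, 36/5)
obs 13: x=1 → posterior Dirichlet(9, 13/2, 36/5)
obs 14: x=2 → posterior Dirichlet(9, 13/2, 41/5)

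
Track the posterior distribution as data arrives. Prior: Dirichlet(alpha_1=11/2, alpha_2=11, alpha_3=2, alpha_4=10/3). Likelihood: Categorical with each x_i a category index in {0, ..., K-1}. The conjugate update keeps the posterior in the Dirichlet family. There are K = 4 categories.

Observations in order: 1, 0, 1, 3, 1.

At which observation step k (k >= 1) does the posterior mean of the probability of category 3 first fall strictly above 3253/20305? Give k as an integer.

obs 1: x=1 → posterior Dirichlet(11/2, 12, 2, 10/3)
obs 2: x=0 → posterior Dirichlet(13/2, 12, 2, 10/3)
obs 3: x=1 → posterior Dirichlet(13/2, 13, 2, 10/3)
obs 4: x=3 → posterior Dirichlet(13/2, 13, 2, 13/3)
obs 5: x=1 → posterior Dirichlet(13/2, 14, 2, 13/3)

k = 4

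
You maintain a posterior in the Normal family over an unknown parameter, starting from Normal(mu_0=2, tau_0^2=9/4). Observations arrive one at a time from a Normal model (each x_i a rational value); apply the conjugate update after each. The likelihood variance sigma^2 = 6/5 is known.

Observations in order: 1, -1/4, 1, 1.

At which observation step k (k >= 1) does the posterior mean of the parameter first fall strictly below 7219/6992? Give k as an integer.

k = 2

obs 1: x=1 → posterior Normal(31/23, 18/23)
obs 2: x=-1/4 → posterior Normal(109/152, 9/19)
obs 3: x=1 → posterior Normal(169/212, 18/53)
obs 4: x=1 → posterior Normal(229/272, 9/34)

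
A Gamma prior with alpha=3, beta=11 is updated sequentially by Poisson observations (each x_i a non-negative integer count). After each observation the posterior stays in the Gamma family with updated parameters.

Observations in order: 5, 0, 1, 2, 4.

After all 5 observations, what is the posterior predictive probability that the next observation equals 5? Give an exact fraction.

788598309151083331584/239072435685151324847153

obs 1: x=5 → posterior Gamma(8, 12)
obs 2: x=0 → posterior Gamma(8, 13)
obs 3: x=1 → posterior Gamma(9, 14)
obs 4: x=2 → posterior Gamma(11, 15)
obs 5: x=4 → posterior Gamma(15, 16)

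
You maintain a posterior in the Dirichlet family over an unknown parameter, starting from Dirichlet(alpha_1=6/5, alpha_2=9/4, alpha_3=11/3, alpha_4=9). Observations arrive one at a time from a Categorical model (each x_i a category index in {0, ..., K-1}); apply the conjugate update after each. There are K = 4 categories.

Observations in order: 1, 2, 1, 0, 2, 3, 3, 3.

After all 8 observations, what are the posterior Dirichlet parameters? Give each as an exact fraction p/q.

alpha_1=11/5, alpha_2=17/4, alpha_3=17/3, alpha_4=12

obs 1: x=1 → posterior Dirichlet(6/5, 13/4, 11/3, 9)
obs 2: x=2 → posterior Dirichlet(6/5, 13/4, 14/3, 9)
obs 3: x=1 → posterior Dirichlet(6/5, 17/4, 14/3, 9)
obs 4: x=0 → posterior Dirichlet(11/5, 17/4, 14/3, 9)
obs 5: x=2 → posterior Dirichlet(11/5, 17/4, 17/3, 9)
obs 6: x=3 → posterior Dirichlet(11/5, 17/4, 17/3, 10)
obs 7: x=3 → posterior Dirichlet(11/5, 17/4, 17/3, 11)
obs 8: x=3 → posterior Dirichlet(11/5, 17/4, 17/3, 12)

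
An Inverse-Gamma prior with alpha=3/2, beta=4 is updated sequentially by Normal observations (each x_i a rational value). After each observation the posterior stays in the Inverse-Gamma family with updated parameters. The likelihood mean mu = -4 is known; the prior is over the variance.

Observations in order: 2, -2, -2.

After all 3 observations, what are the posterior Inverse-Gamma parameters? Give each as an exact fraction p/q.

obs 1: x=2 → posterior Inverse-Gamma(2, 22)
obs 2: x=-2 → posterior Inverse-Gamma(5/2, 24)
obs 3: x=-2 → posterior Inverse-Gamma(3, 26)

alpha=3, beta=26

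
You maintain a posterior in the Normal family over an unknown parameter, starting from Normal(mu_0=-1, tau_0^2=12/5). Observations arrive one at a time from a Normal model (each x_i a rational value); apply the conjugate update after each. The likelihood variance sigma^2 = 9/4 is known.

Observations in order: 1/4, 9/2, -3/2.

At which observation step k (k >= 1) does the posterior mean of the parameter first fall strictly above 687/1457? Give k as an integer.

obs 1: x=1/4 → posterior Normal(-11/31, 36/31)
obs 2: x=9/2 → posterior Normal(61/47, 36/47)
obs 3: x=-3/2 → posterior Normal(37/63, 4/7)

k = 2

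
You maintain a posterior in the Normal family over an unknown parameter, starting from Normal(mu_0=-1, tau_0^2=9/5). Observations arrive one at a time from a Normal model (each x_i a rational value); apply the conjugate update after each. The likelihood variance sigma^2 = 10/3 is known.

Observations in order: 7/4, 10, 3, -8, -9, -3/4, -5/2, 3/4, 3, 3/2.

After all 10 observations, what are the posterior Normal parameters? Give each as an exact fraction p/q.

obs 1: x=7/4 → posterior Normal(-1/28, 90/77)
obs 2: x=10 → posterior Normal(1069/416, 45/52)
obs 3: x=3 → posterior Normal(1393/524, 90/131)
obs 4: x=-8 → posterior Normal(529/632, 45/79)
obs 5: x=-9 → posterior Normal(-443/740, 18/37)
obs 6: x=-3/4 → posterior Normal(-131/212, 45/106)
obs 7: x=-5/2 → posterior Normal(-397/478, 90/239)
obs 8: x=3/4 → posterior Normal(-713/1064, 45/133)
obs 9: x=3 → posterior Normal(-389/1172, 90/293)
obs 10: x=3/2 → posterior Normal(-227/1280, 9/32)

mu_0=-227/1280, tau_0^2=9/32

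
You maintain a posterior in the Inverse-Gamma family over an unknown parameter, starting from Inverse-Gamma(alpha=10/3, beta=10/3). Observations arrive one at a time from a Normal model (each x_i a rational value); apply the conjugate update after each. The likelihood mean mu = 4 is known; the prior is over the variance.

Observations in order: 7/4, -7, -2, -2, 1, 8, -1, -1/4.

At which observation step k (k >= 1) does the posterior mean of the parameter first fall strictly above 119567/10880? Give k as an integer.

k = 2

obs 1: x=7/4 → posterior Inverse-Gamma(23/6, 563/96)
obs 2: x=-7 → posterior Inverse-Gamma(13/3, 6371/96)
obs 3: x=-2 → posterior Inverse-Gamma(29/6, 8099/96)
obs 4: x=-2 → posterior Inverse-Gamma(16/3, 9827/96)
obs 5: x=1 → posterior Inverse-Gamma(35/6, 10259/96)
obs 6: x=8 → posterior Inverse-Gamma(19/3, 11027/96)
obs 7: x=-1 → posterior Inverse-Gamma(41/6, 12227/96)
obs 8: x=-1/4 → posterior Inverse-Gamma(22/3, 6547/48)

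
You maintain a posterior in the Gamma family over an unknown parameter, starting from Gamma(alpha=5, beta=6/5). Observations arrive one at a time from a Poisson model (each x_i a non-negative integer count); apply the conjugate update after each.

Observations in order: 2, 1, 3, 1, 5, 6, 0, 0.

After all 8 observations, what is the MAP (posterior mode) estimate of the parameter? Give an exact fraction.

obs 1: x=2 → posterior Gamma(7, 11/5)
obs 2: x=1 → posterior Gamma(8, 16/5)
obs 3: x=3 → posterior Gamma(11, 21/5)
obs 4: x=1 → posterior Gamma(12, 26/5)
obs 5: x=5 → posterior Gamma(17, 31/5)
obs 6: x=6 → posterior Gamma(23, 36/5)
obs 7: x=0 → posterior Gamma(23, 41/5)
obs 8: x=0 → posterior Gamma(23, 46/5)

55/23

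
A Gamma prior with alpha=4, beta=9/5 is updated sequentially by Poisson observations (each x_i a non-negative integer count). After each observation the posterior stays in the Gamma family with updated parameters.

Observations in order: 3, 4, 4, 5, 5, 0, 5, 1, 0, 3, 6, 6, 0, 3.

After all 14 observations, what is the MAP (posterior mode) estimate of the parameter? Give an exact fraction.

obs 1: x=3 → posterior Gamma(7, 14/5)
obs 2: x=4 → posterior Gamma(11, 19/5)
obs 3: x=4 → posterior Gamma(15, 24/5)
obs 4: x=5 → posterior Gamma(20, 29/5)
obs 5: x=5 → posterior Gamma(25, 34/5)
obs 6: x=0 → posterior Gamma(25, 39/5)
obs 7: x=5 → posterior Gamma(30, 44/5)
obs 8: x=1 → posterior Gamma(31, 49/5)
obs 9: x=0 → posterior Gamma(31, 54/5)
obs 10: x=3 → posterior Gamma(34, 59/5)
obs 11: x=6 → posterior Gamma(40, 64/5)
obs 12: x=6 → posterior Gamma(46, 69/5)
obs 13: x=0 → posterior Gamma(46, 74/5)
obs 14: x=3 → posterior Gamma(49, 79/5)

240/79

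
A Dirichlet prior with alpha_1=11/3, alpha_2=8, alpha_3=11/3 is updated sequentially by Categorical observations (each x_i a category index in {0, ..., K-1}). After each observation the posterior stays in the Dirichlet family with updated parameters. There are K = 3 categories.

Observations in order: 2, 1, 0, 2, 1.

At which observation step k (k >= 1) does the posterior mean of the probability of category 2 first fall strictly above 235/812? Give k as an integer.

k = 4

obs 1: x=2 → posterior Dirichlet(11/3, 8, 14/3)
obs 2: x=1 → posterior Dirichlet(11/3, 9, 14/3)
obs 3: x=0 → posterior Dirichlet(14/3, 9, 14/3)
obs 4: x=2 → posterior Dirichlet(14/3, 9, 17/3)
obs 5: x=1 → posterior Dirichlet(14/3, 10, 17/3)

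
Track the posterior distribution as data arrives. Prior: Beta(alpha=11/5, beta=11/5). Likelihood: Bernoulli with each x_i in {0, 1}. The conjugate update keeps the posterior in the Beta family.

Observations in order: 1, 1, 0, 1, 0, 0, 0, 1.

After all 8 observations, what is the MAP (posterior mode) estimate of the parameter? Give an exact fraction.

obs 1: x=1 → posterior Beta(16/5, 11/5)
obs 2: x=1 → posterior Beta(21/5, 11/5)
obs 3: x=0 → posterior Beta(21/5, 16/5)
obs 4: x=1 → posterior Beta(26/5, 16/5)
obs 5: x=0 → posterior Beta(26/5, 21/5)
obs 6: x=0 → posterior Beta(26/5, 26/5)
obs 7: x=0 → posterior Beta(26/5, 31/5)
obs 8: x=1 → posterior Beta(31/5, 31/5)

1/2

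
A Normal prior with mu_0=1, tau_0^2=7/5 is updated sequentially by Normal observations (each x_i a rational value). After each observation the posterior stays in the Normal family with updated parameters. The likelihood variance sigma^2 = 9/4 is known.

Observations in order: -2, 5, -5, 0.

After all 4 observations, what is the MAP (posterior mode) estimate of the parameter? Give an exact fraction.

-11/157

obs 1: x=-2 → posterior Normal(-11/73, 63/73)
obs 2: x=5 → posterior Normal(129/101, 63/101)
obs 3: x=-5 → posterior Normal(-11/129, 21/43)
obs 4: x=0 → posterior Normal(-11/157, 63/157)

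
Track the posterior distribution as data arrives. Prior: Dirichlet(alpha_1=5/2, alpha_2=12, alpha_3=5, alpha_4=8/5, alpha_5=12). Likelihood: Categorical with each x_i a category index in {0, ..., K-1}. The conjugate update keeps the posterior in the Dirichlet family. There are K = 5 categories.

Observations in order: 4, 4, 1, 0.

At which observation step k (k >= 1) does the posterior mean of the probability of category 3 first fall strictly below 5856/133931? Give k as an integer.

obs 1: x=4 → posterior Dirichlet(5/2, 12, 5, 8/5, 13)
obs 2: x=4 → posterior Dirichlet(5/2, 12, 5, 8/5, 14)
obs 3: x=1 → posterior Dirichlet(5/2, 13, 5, 8/5, 14)
obs 4: x=0 → posterior Dirichlet(7/2, 13, 5, 8/5, 14)

k = 4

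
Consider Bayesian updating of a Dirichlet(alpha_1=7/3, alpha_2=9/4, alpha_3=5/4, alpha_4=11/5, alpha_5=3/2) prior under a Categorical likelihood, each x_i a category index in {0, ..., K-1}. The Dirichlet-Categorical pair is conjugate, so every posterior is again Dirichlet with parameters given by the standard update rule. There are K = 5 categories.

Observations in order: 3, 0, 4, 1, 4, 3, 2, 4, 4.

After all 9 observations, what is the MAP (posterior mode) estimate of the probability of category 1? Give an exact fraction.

135/812

obs 1: x=3 → posterior Dirichlet(7/3, 9/4, 5/4, 16/5, 3/2)
obs 2: x=0 → posterior Dirichlet(10/3, 9/4, 5/4, 16/5, 3/2)
obs 3: x=4 → posterior Dirichlet(10/3, 9/4, 5/4, 16/5, 5/2)
obs 4: x=1 → posterior Dirichlet(10/3, 13/4, 5/4, 16/5, 5/2)
obs 5: x=4 → posterior Dirichlet(10/3, 13/4, 5/4, 16/5, 7/2)
obs 6: x=3 → posterior Dirichlet(10/3, 13/4, 5/4, 21/5, 7/2)
obs 7: x=2 → posterior Dirichlet(10/3, 13/4, 9/4, 21/5, 7/2)
obs 8: x=4 → posterior Dirichlet(10/3, 13/4, 9/4, 21/5, 9/2)
obs 9: x=4 → posterior Dirichlet(10/3, 13/4, 9/4, 21/5, 11/2)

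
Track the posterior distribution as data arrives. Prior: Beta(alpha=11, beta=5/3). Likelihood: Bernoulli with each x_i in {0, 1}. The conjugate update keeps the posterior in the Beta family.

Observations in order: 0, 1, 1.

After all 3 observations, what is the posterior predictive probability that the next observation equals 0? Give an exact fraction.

8/47

obs 1: x=0 → posterior Beta(11, 8/3)
obs 2: x=1 → posterior Beta(12, 8/3)
obs 3: x=1 → posterior Beta(13, 8/3)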